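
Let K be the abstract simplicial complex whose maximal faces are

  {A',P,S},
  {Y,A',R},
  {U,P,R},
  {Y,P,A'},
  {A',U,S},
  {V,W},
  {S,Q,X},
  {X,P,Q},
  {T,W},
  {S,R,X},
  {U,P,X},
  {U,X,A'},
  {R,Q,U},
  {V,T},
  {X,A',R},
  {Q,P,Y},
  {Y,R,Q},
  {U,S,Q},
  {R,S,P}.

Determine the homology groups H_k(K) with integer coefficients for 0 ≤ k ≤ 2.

H_0 = Z^2,  H_1 = Z^3,  H_2 = Z.

Fix the vertex order P < Q < R < S < T < U < V < W < X < Y < A' and write every simplex with vertices in increasing order. Then dim K = 2 and the simplices of K are:

  0-simplices (11): [P], [Q], [R], [S], [T], [U], [V], [W], [X], [Y], [A']
  1-simplices (27): (27 of them)
  2-simplices (16): [P,Q,X], [P,Q,Y], [P,R,S], [P,R,U], [P,S,A'], [P,U,X], [P,Y,A'], [Q,R,U], [Q,R,Y], [Q,S,U], [Q,S,X], [R,S,X], [R,X,A'], [R,Y,A'], [S,U,A'], [U,X,A']

giving chain groups C_0 ≅ Z^11, C_1 ≅ Z^27, C_2 ≅ Z^16.

Boundary ∂_1: C_1 → C_0 is given by ∂[p,q] = [q] − [p]. For instance
  ∂[R,U] = [U] − [R].
The 11×27 boundary matrix has rank 9 and Smith normal form diag(1,1,1,1,1,1,1,1,1).

∂_2: C_2 → C_1 sends each 2-simplex [p,q,r] to [q,r] − [p,r] + [p,q]. For instance
  ∂[Q,S,U] = [S,U] − [Q,U] + [Q,S],
  ∂[S,U,A'] = [U,A'] − [S,A'] + [S,U].
This gives a 27×16 integer matrix of rank 15; reducing to Smith normal form yields diagonal entries (1,1,1,1,1,1,1,1,1,1,1,1,1,1,1).

Reading off H_k = ker ∂_k / im ∂_{k+1}:

  H_0: rank C_0 − rank ∂_1 = 11 − 9 = 2, and the invariant factors of ∂_1 are all 1, so H_0 ≅ Z^2.
  H_1: rank ker ∂_1 − rank ∂_2 = (27 − 9) − 15 = 3, and the invariant factors of ∂_2 are all 1, so H_1 ≅ Z^3.
  H_2: rank ker ∂_2 − rank ∂_3 = (16 − 15) − 0 = 1, and there is no ∂_3, so H_2 ≅ Z.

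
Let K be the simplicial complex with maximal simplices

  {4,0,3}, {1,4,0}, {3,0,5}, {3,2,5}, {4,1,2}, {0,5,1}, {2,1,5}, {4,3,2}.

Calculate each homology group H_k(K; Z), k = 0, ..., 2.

We work with the vertex ordering 0 < 1 < 2 < 3 < 4 < 5. The simplices of K, each written with vertices in increasing order, are:

  0-simplices (6): [0], [1], [2], [3], [4], [5]
  1-simplices (12): [0,1], [0,3], [0,4], [0,5], [1,2], [1,4], [1,5], [2,3], [2,4], [2,5], [3,4], [3,5]
  2-simplices (8): [0,1,4], [0,1,5], [0,3,4], [0,3,5], [1,2,4], [1,2,5], [2,3,4], [2,3,5]

giving chain groups C_0 ≅ Z^6, C_1 ≅ Z^12, C_2 ≅ Z^8.

Boundary ∂_1: C_1 → C_0 is given by ∂[p,q] = [q] − [p].
The resulting 6×12 matrix has rank 5, and its Smith normal form has invariant factors (1,1,1,1,1).

Boundary ∂_2: C_2 → C_1 sends each 2-simplex [p,q,r] to [q,r] − [p,r] + [p,q]. For instance
  ∂[0,3,4] = [3,4] − [0,4] + [0,3],
  ∂[0,3,5] = [3,5] − [0,5] + [0,3].
This gives a 12×8 integer matrix of rank 7; reducing to Smith normal form yields diagonal entries (1,1,1,1,1,1,1).

From H_k ≅ ker(∂_k) / im(∂_{k+1}) we obtain:

  H_0: rank C_0 − rank ∂_1 = 6 − 5 = 1, and the invariant factors of ∂_1 are all 1, so H_0 ≅ Z.
  H_1: rank ker ∂_1 − rank ∂_2 = (12 − 5) − 7 = 0, and the invariant factors of ∂_2 are all 1, so H_1 ≅ 0.
  H_2: rank ker ∂_2 − rank ∂_3 = (8 − 7) − 0 = 1, and there is no ∂_3, so H_2 ≅ Z.

As a check, the Euler characteristic is 6 − 12 + 8 = 2, which agrees with 1 − 0 + 1 = 2.

H_0 = Z,  H_1 = 0,  H_2 = Z.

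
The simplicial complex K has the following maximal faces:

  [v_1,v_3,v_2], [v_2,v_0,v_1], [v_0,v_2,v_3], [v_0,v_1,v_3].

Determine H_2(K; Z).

H_2 ≅ Z.

Order the vertices as v_0 < v_1 < v_2 < v_3. Listing each simplex with vertices in this order, K has dimension 2 with simplices:

  0-simplices (4): [v_0], [v_1], [v_2], [v_3]
  1-simplices (6): [v_0,v_1], [v_0,v_2], [v_0,v_3], [v_1,v_2], [v_1,v_3], [v_2,v_3]
  2-simplices (4): [v_0,v_1,v_2], [v_0,v_1,v_3], [v_0,v_2,v_3], [v_1,v_2,v_3]

so the chain groups are C_0 ≅ Z^4, C_1 ≅ Z^6, C_2 ≅ Z^4.

∂_1: C_1 → C_0 is given by ∂[p,q] = [q] − [p]. For instance
  ∂[v_0,v_2] = [v_2] − [v_0].
The 4×6 boundary matrix has rank 3 and Smith normal form diag(1,1,1).

The boundary map ∂_2: C_2 → C_1 sends each 2-simplex [p,q,r] to [q,r] − [p,r] + [p,q]. For instance
  ∂[v_0,v_2,v_3] = [v_2,v_3] − [v_0,v_3] + [v_0,v_2],
  ∂[v_1,v_2,v_3] = [v_2,v_3] − [v_1,v_3] + [v_1,v_2].
The resulting 6×4 matrix has rank 3, and its Smith normal form has invariant factors (1,1,1).

Now H_k = ker ∂_k / im ∂_{k+1}, so:

  H_2: rank ker ∂_2 − rank ∂_3 = (4 − 3) − 0 = 1, and there is no ∂_3, so H_2 = Z.

(K is a triangulation of the 2-sphere S^2.)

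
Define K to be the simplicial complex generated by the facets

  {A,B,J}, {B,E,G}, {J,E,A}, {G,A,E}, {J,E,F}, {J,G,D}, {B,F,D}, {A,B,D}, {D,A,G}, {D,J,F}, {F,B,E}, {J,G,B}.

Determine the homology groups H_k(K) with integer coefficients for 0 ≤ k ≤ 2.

Order the vertices as A < B < D < E < F < G < J. Listing each simplex with vertices in this order, K has dimension 2 with simplices:

  0-simplices (7): A, B, D, E, F, G, J
  1-simplices (18): AB, AD, AE, AG, AJ, BD, BE, BF, BG, BJ, DF, DG, DJ, EF, EG, EJ, FJ, GJ
  2-simplices (12): ABD, ABJ, ADG, AEG, AEJ, BDF, BEF, BEG, BGJ, DFJ, DGJ, EFJ

Hence C_0 ≅ Z^7, C_1 ≅ Z^18, C_2 ≅ Z^12.

Boundary ∂_1: C_1 → C_0 is given by ∂[p,q] = [q] − [p]. For instance
  ∂EJ = J − E.
The resulting 7×18 matrix has rank 6, and its Smith normal form has invariant factors (1,1,1,1,1,1).

∂_2: C_2 → C_1 sends each 2-simplex [p,q,r] to [q,r] − [p,r] + [p,q]. For instance
  ∂ADG = DG − AG + AD,
  ∂AEG = EG − AG + AE.
The resulting 18×12 matrix has rank 12, and its Smith normal form has invariant factors (1,1,1,1,1,1,1,1,1,1,1,2).

From H_k ≅ ker(∂_k) / im(∂_{k+1}) we obtain:

  H_0: rank C_0 − rank ∂_1 = 7 − 6 = 1, and the invariant factors of ∂_1 are all 1, so H_0 ≅ Z.
  H_1: rank ker ∂_1 − rank ∂_2 = (18 − 6) − 12 = 0, and ∂_2 has invariant factor 2 > 1, so H_1 ≅ Z/2.
  H_2: rank ker ∂_2 − rank ∂_3 = (12 − 12) − 0 = 0, and there is no ∂_3, so H_2 ≅ 0.

H_0 = Z,  H_1 = Z/2,  H_2 = 0.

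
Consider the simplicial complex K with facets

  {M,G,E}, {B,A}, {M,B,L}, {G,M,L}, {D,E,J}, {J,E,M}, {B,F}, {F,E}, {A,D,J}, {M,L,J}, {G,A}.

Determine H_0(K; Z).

H_0 = Z.

Take the total order A < B < D < E < F < G < J < L < M on the vertex set. Then K (dimension 2) consists of the simplices:

  0-simplices (9): A, B, D, E, F, G, J, L, M
  1-simplices (18): AB, AD, AG, AJ, BF, BL, BM, DE, DJ, EF, EG, EJ, EM, GL, GM, JL, JM, LM
  2-simplices (7): ADJ, BLM, DEJ, EGM, EJM, GLM, JLM

giving chain groups C_0 ≅ Z^9, C_1 ≅ Z^18, C_2 ≅ Z^7.

The boundary map ∂_1: C_1 → C_0 maps an edge to its endpoints' difference, ∂[p,q] = q − p. For instance
  ∂BM = M − B.
The resulting 9×18 matrix has rank 8, and its Smith normal form has invariant factors (1,1,1,1,1,1,1,1).

∂_2: C_2 → C_1 sends each 2-simplex [p,q,r] to [q,r] − [p,r] + [p,q]. For instance
  ∂ADJ = DJ − AJ + AD,
  ∂EGM = GM − EM + EG.
This gives a 18×7 integer matrix of rank 7; reducing to Smith normal form yields diagonal entries (1,1,1,1,1,1,1).

Computing H_k = (kernel of ∂_k) / (image of ∂_{k+1}):

  H_0: rank C_0 − rank ∂_1 = 9 − 8 = 1, and the invariant factors of ∂_1 are all 1, so H_0 = Z.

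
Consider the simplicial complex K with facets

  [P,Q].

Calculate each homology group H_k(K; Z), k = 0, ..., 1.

Take the total order P < Q on the vertex set. Then K (dimension 1) consists of the simplices:

  0-simplices (2): P, Q
  1-simplices (1): PQ

giving chain groups C_0 ≅ Z^2, C_1 ≅ Z^1.

Boundary ∂_1: C_1 → C_0 maps an edge to its endpoints' difference, ∂[p,q] = q − p. For instance
  ∂PQ = Q − P.
This gives a 2×1 integer matrix of rank 1; reducing to Smith normal form yields diagonal entries (1).

From H_k ≅ ker(∂_k) / im(∂_{k+1}) we obtain:

  H_0: rank C_0 − rank ∂_1 = 2 − 1 = 1, and the invariant factors of ∂_1 are all 1, so H_0 = Z.
  H_1: rank ker ∂_1 − rank ∂_2 = (1 − 1) − 0 = 0, and there is no ∂_2, so H_1 = 0.

As a check, the Euler characteristic is 2 − 1 = 1, which agrees with 1 − 0 = 1.
(K is a triangulation of the 1-simplex.)

H_0 = Z,  H_1 = 0.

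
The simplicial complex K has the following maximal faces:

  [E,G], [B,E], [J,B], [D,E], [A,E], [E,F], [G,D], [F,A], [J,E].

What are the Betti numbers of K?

b_0 = 1, b_1 = 3.

Fix the vertex order A < B < D < E < F < G < J and write every simplex with vertices in increasing order. Then dim K = 1 and the simplices of K are:

  0-simplices (7): A, B, D, E, F, G, J
  1-simplices (9): AE, AF, BE, BJ, DE, DG, EF, EG, EJ

giving chain groups C_0 ≅ Z^7, C_1 ≅ Z^9.

∂_1: C_1 → C_0 maps an edge to its endpoints' difference, ∂[p,q] = q − p.
The resulting 7×9 matrix has rank 6, and its Smith normal form has invariant factors (1,1,1,1,1,1).

Now H_k = ker ∂_k / im ∂_{k+1}, so:

  H_0: rank C_0 − rank ∂_1 = 7 − 6 = 1, and the invariant factors of ∂_1 are all 1, so H_0 ≅ Z.
  H_1: rank ker ∂_1 − rank ∂_2 = (9 − 6) − 0 = 3, and there is no ∂_2, so H_1 ≅ Z^3.

As a check, the Euler characteristic is 7 − 9 = -2, which agrees with 1 − 3 = -2.

Hence the Betti numbers are b_0 = 1, b_1 = 3.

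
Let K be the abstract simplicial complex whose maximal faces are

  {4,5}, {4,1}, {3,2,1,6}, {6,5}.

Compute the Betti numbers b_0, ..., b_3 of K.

b_0 = 1, b_1 = 1, b_2 = 0, b_3 = 0.

Take the total order 1 < 2 < 3 < 4 < 5 < 6 on the vertex set. Then K (dimension 3) consists of the simplices:

  0-simplices (6): [1], [2], [3], [4], [5], [6]
  1-simplices (9): [1,2], [1,3], [1,4], [1,6], [2,3], [2,6], [3,6], [4,5], [5,6]
  2-simplices (4): [1,2,3], [1,2,6], [1,3,6], [2,3,6]
  3-simplices (1): [1,2,3,6]

so the chain groups are C_0 ≅ Z^6, C_1 ≅ Z^9, C_2 ≅ Z^4, C_3 ≅ Z^1.

The boundary map ∂_1: C_1 → C_0 maps an edge to its endpoints' difference, ∂[p,q] = q − p.
As a 6×9 matrix over Z this has rank 5, with invariant factors (1,1,1,1,1).

∂_2: C_2 → C_1 sends each 2-simplex [p,q,r] to [q,r] − [p,r] + [p,q]. For instance
  ∂[2,3,6] = [3,6] − [2,6] + [2,3],
  ∂[1,2,6] = [2,6] − [1,6] + [1,2].
As a 9×4 matrix over Z this has rank 3, with invariant factors (1,1,1).

∂_3: C_3 → C_2 sends each 3-simplex σ to the alternating sum Σ_i (−1)^i (σ with its i-th vertex removed). For instance
  ∂[1,2,3,6] = [2,3,6] − [1,3,6] + [1,2,6] − [1,2,3].
This gives a 4×1 integer matrix of rank 1; reducing to Smith normal form yields diagonal entries (1).

Now H_k = ker ∂_k / im ∂_{k+1}, so:

  H_0: rank C_0 − rank ∂_1 = 6 − 5 = 1, and the invariant factors of ∂_1 are all 1, so H_0 = Z.
  H_1: rank ker ∂_1 − rank ∂_2 = (9 − 5) − 3 = 1, and the invariant factors of ∂_2 are all 1, so H_1 = Z.
  H_2: rank ker ∂_2 − rank ∂_3 = (4 − 3) − 1 = 0, and the invariant factors of ∂_3 are all 1, so H_2 = 0.
  H_3: rank ker ∂_3 − rank ∂_4 = (1 − 1) − 0 = 0, and there is no ∂_4, so H_3 = 0.

As a check, the Euler characteristic is 6 − 9 + 4 − 1 = 0, which agrees with 1 − 1 + 0 − 0 = 0.

Hence the Betti numbers are b_0 = 1, b_1 = 1, b_2 = 0, b_3 = 0.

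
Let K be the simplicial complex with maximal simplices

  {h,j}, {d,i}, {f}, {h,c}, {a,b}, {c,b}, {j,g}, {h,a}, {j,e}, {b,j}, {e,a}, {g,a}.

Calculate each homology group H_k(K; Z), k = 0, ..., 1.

H_0 ≅ Z^3,  H_1 ≅ Z^4.

Take the total order a < b < c < d < e < f < g < h < i < j on the vertex set. Then K (dimension 1) consists of the simplices:

  0-simplices (10): a, b, c, d, e, f, g, h, i, j
  1-simplices (11): ab, ae, ag, ah, bc, bj, ch, di, ej, gj, hj

Hence C_0 ≅ Z^10, C_1 ≅ Z^11.

Boundary ∂_1: C_1 → C_0 is given by ∂[p,q] = [q] − [p].
As a 10×11 matrix over Z this has rank 7, with invariant factors (1,1,1,1,1,1,1).

Computing H_k = (kernel of ∂_k) / (image of ∂_{k+1}):

  H_0: rank C_0 − rank ∂_1 = 10 − 7 = 3, and the invariant factors of ∂_1 are all 1, so H_0 = Z^3.
  H_1: rank ker ∂_1 − rank ∂_2 = (11 − 7) − 0 = 4, and there is no ∂_2, so H_1 = Z^4.

As a check, the Euler characteristic is 10 − 11 = -1, which agrees with 3 − 4 = -1.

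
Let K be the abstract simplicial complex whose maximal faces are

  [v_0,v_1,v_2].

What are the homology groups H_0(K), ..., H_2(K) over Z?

H_0 ≅ Z,  H_1 = 0,  H_2 = 0.

K has 3 vertices, 3 edges, 1 triangle.
rank ∂_0 = 0, rank ∂_1 = 2 ⇒ b_0 = 3 − 0 − 2 = 1; all invariant factors of ∂_1 are 1 so no torsion. So H_0 = Z.
rank ∂_1 = 2, rank ∂_2 = 1 ⇒ b_1 = 3 − 2 − 1 = 0; all invariant factors of ∂_2 are 1 so no torsion. So H_1 = 0.
rank ∂_2 = 1, rank ∂_3 = 0 ⇒ b_2 = 1 − 1 − 0 = 0. So H_2 = 0.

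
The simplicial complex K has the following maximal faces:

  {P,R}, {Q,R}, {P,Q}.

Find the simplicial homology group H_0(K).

Fix the vertex order P < Q < R and write every simplex with vertices in increasing order. Then dim K = 1 and the simplices of K are:

  0-simplices (3): P, Q, R
  1-simplices (3): PQ, PR, QR

Hence C_0 ≅ Z^3, C_1 ≅ Z^3.

Boundary ∂_1: C_1 → C_0 is given by ∂[p,q] = [q] − [p]. For instance
  ∂QR = R − Q.
This gives a 3×3 integer matrix of rank 2; reducing to Smith normal form yields diagonal entries (1,1).

Now H_k = ker ∂_k / im ∂_{k+1}, so:

  H_0: rank C_0 − rank ∂_1 = 3 − 2 = 1, and the invariant factors of ∂_1 are all 1, so H_0 ≅ Z.

H_0 = Z.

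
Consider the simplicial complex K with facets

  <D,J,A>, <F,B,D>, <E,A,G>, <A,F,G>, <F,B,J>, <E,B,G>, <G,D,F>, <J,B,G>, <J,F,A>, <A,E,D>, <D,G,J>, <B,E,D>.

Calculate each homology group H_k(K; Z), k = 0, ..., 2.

H_0 ≅ Z,  H_1 ≅ Z_2,  H_2 = 0.

We work with the vertex ordering A < B < D < E < F < G < J. The simplices of K, each written with vertices in increasing order, are:

  0-simplices (7): A, B, D, E, F, G, J
  1-simplices (18): AD, AE, AF, AG, AJ, BD, BE, BF, BG, BJ, DE, DF, DG, DJ, EG, FG, FJ, GJ
  2-simplices (12): ADE, ADJ, AEG, AFG, AFJ, BDE, BDF, BEG, BFJ, BGJ, DFG, DGJ

giving chain groups C_0 ≅ Z^7, C_1 ≅ Z^18, C_2 ≅ Z^12.

The boundary map ∂_1: C_1 → C_0 is given by ∂[p,q] = [q] − [p].
This gives a 7×18 integer matrix of rank 6; reducing to Smith normal form yields diagonal entries (1,1,1,1,1,1).

Boundary ∂_2: C_2 → C_1 sends each 2-simplex [p,q,r] to [q,r] − [p,r] + [p,q]. For instance
  ∂ADE = DE − AE + AD,
  ∂AEG = EG − AG + AE.
This gives a 18×12 integer matrix of rank 12; reducing to Smith normal form yields diagonal entries (1,1,1,1,1,1,1,1,1,1,1,2).

Now H_k = ker ∂_k / im ∂_{k+1}, so:

  H_0: rank C_0 − rank ∂_1 = 7 − 6 = 1, and the invariant factors of ∂_1 are all 1, so H_0 = Z.
  H_1: rank ker ∂_1 − rank ∂_2 = (18 − 6) − 12 = 0, and ∂_2 has invariant factor 2 > 1, so H_1 = Z_2.
  H_2: rank ker ∂_2 − rank ∂_3 = (12 − 12) − 0 = 0, and there is no ∂_3, so H_2 = 0.

(K is a triangulation of the real projective plane RP^2.)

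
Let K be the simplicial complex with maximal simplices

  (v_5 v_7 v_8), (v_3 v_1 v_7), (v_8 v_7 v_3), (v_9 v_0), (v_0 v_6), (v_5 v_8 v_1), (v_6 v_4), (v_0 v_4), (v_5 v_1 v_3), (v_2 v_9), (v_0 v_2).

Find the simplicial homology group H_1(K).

Order the vertices as v_0 < v_1 < v_2 < v_3 < v_4 < v_5 < v_6 < v_7 < v_8 < v_9. Listing each simplex with vertices in this order, K has dimension 2 with simplices:

  0-simplices (10): [v_0], [v_1], [v_2], [v_3], [v_4], [v_5], [v_6], [v_7], [v_8], [v_9]
  1-simplices (16): (16 of them)
  2-simplices (5): [v_1,v_3,v_5], [v_1,v_3,v_7], [v_1,v_5,v_8], [v_3,v_7,v_8], [v_5,v_7,v_8]

giving chain groups C_0 ≅ Z^10, C_1 ≅ Z^16, C_2 ≅ Z^5.

∂_1: C_1 → C_0 maps an edge to its endpoints' difference, ∂[p,q] = q − p.
The resulting 10×16 matrix has rank 8, and its Smith normal form has invariant factors (1,1,1,1,1,1,1,1).

Boundary ∂_2: C_2 → C_1 maps a triangle to the signed sum of its edges. For instance
  ∂[v_5,v_7,v_8] = [v_7,v_8] − [v_5,v_8] + [v_5,v_7],
  ∂[v_1,v_3,v_7] = [v_3,v_7] − [v_1,v_7] + [v_1,v_3].
This gives a 16×5 integer matrix of rank 5; reducing to Smith normal form yields diagonal entries (1,1,1,1,1).

Reading off H_k = ker ∂_k / im ∂_{k+1}:

  H_1: rank ker ∂_1 − rank ∂_2 = (16 − 8) − 5 = 3, and the invariant factors of ∂_2 are all 1, so H_1 ≅ Z^3.

(K is a triangulation of the disjoint union of the Möbius band and a wedge of 2 circles.)

H_1 ≅ Z^3.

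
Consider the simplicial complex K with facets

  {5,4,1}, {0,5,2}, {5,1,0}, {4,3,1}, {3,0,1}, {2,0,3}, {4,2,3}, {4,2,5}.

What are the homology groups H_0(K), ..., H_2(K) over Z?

H_0 ≅ Z,  H_1 = 0,  H_2 ≅ Z.

Order the vertices as 0 < 1 < 2 < 3 < 4 < 5. Listing each simplex with vertices in this order, K has dimension 2 with simplices:

  0-simplices (6): [0], [1], [2], [3], [4], [5]
  1-simplices (12): [0,1], [0,2], [0,3], [0,5], [1,3], [1,4], [1,5], [2,3], [2,4], [2,5], [3,4], [4,5]
  2-simplices (8): [0,1,3], [0,1,5], [0,2,3], [0,2,5], [1,3,4], [1,4,5], [2,3,4], [2,4,5]

so the chain groups are C_0 ≅ Z^6, C_1 ≅ Z^12, C_2 ≅ Z^8.

∂_1: C_1 → C_0 maps an edge to its endpoints' difference, ∂[p,q] = q − p.
As a 6×12 matrix over Z this has rank 5, with invariant factors (1,1,1,1,1).

Boundary ∂_2: C_2 → C_1 sends each 2-simplex [p,q,r] to [q,r] − [p,r] + [p,q]. For instance
  ∂[2,3,4] = [3,4] − [2,4] + [2,3],
  ∂[0,1,3] = [1,3] − [0,3] + [0,1].
This gives a 12×8 integer matrix of rank 7; reducing to Smith normal form yields diagonal entries (1,1,1,1,1,1,1).

Now H_k = ker ∂_k / im ∂_{k+1}, so:

  H_0: rank C_0 − rank ∂_1 = 6 − 5 = 1, and the invariant factors of ∂_1 are all 1, so H_0 = Z.
  H_1: rank ker ∂_1 − rank ∂_2 = (12 − 5) − 7 = 0, and the invariant factors of ∂_2 are all 1, so H_1 = 0.
  H_2: rank ker ∂_2 − rank ∂_3 = (8 − 7) − 0 = 1, and there is no ∂_3, so H_2 = Z.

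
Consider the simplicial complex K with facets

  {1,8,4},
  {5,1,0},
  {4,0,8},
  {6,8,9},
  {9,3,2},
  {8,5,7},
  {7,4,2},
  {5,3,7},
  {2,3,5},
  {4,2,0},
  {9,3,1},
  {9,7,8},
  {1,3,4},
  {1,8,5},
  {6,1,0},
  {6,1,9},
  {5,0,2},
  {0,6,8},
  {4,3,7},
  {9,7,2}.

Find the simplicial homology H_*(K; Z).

Fix the vertex order 0 < 1 < 2 < 3 < 4 < 5 < 6 < 7 < 8 < 9 and write every simplex with vertices in increasing order. Then dim K = 2 and the simplices of K are:

  0-simplices (10): [0], [1], [2], [3], [4], [5], [6], [7], [8], [9]
  1-simplices (30): (30 of them)
  2-simplices (20): (20 of them)

so the chain groups are C_0 ≅ Z^10, C_1 ≅ Z^30, C_2 ≅ Z^20.

∂_1: C_1 → C_0 maps an edge to its endpoints' difference, ∂[p,q] = q − p. For instance
  ∂[7,8] = [8] − [7].
The resulting 10×30 matrix has rank 9, and its Smith normal form has invariant factors (1,1,1,1,1,1,1,1,1).

Boundary ∂_2: C_2 → C_1 acts by ∂[p,q,r] = [q,r] − [p,r] + [p,q]. For instance
  ∂[3,5,7] = [5,7] − [3,7] + [3,5],
  ∂[0,6,8] = [6,8] − [0,8] + [0,6].
As a 30×20 matrix over Z this has rank 20, with invariant factors (1,1,1,1,1,1,1,1,1,1,1,1,1,1,1,1,1,1,1,2).

Computing H_k = (kernel of ∂_k) / (image of ∂_{k+1}):

  H_0: rank C_0 − rank ∂_1 = 10 − 9 = 1, and the invariant factors of ∂_1 are all 1, so H_0 = Z.
  H_1: rank ker ∂_1 − rank ∂_2 = (30 − 9) − 20 = 1, and ∂_2 has invariant factor 2 > 1, so H_1 = Z ⊕ Z/2.
  H_2: rank ker ∂_2 − rank ∂_3 = (20 − 20) − 0 = 0, and there is no ∂_3, so H_2 = 0.

H_0 = Z,  H_1 = Z ⊕ Z/2,  H_2 = 0.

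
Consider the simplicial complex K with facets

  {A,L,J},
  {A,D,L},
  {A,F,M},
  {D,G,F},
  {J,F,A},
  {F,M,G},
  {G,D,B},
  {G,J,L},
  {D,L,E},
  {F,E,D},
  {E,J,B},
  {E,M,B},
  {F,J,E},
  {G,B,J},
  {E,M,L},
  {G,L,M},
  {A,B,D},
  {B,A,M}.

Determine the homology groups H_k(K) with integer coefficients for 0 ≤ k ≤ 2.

We work with the vertex ordering A < B < D < E < F < G < J < L < M. The simplices of K, each written with vertices in increasing order, are:

  0-simplices (9): A, B, D, E, F, G, J, L, M
  1-simplices (27): AB, AD, AF, AJ, AL, AM, BD, BE, BG, BJ, BM, DE, DF, DG, DL, EF, EJ, EL, EM, FG, FJ, FM, GJ, GL, GM, JL, LM
  2-simplices (18): ABD, ABM, ADL, AFJ, AFM, AJL, BDG, BEJ, BEM, BGJ, DEF, DEL, DFG, EFJ, ELM, FGM, GJL, GLM

Hence C_0 ≅ Z^9, C_1 ≅ Z^27, C_2 ≅ Z^18.

The boundary map ∂_1: C_1 → C_0 sends each edge [p,q] (with p < q) to q − p. For instance
  ∂BG = G − B.
This gives a 9×27 integer matrix of rank 8; reducing to Smith normal form yields diagonal entries (1,1,1,1,1,1,1,1).

Boundary ∂_2: C_2 → C_1 acts by ∂[p,q,r] = [q,r] − [p,r] + [p,q]. For instance
  ∂AFM = FM − AM + AF,
  ∂GJL = JL − GL + GJ.
The 27×18 boundary matrix has rank 17 and Smith normal form diag(1,1,1,1,1,1,1,1,1,1,1,1,1,1,1,1,1).

Now H_k = ker ∂_k / im ∂_{k+1}, so:

  H_0: rank C_0 − rank ∂_1 = 9 − 8 = 1, and the invariant factors of ∂_1 are all 1, so H_0 ≅ Z.
  H_1: rank ker ∂_1 − rank ∂_2 = (27 − 8) − 17 = 2, and the invariant factors of ∂_2 are all 1, so H_1 ≅ Z^2.
  H_2: rank ker ∂_2 − rank ∂_3 = (18 − 17) − 0 = 1, and there is no ∂_3, so H_2 ≅ Z.

As a check, the Euler characteristic is 9 − 27 + 18 = 0, which agrees with 1 − 2 + 1 = 0.

H_0 = Z,  H_1 = Z^2,  H_2 = Z.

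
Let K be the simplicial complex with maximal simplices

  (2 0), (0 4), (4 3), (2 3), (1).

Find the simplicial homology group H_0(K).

We work with the vertex ordering 0 < 1 < 2 < 3 < 4. The simplices of K, each written with vertices in increasing order, are:

  0-simplices (5): [0], [1], [2], [3], [4]
  1-simplices (4): [0,2], [0,4], [2,3], [3,4]

giving chain groups C_0 ≅ Z^5, C_1 ≅ Z^4.

Boundary ∂_1: C_1 → C_0 maps an edge to its endpoints' difference, ∂[p,q] = q − p. For instance
  ∂[0,2] = [2] − [0].
The 5×4 boundary matrix has rank 3 and Smith normal form diag(1,1,1).

Computing H_k = (kernel of ∂_k) / (image of ∂_{k+1}):

  H_0: rank C_0 − rank ∂_1 = 5 − 3 = 2, and the invariant factors of ∂_1 are all 1, so H_0 ≅ Z^2.

H_0 = Z^2.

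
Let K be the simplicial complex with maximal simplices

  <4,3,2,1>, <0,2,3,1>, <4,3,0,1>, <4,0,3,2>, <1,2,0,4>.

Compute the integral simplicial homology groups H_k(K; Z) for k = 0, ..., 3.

Fix the vertex order 0 < 1 < 2 < 3 < 4 and write every simplex with vertices in increasing order. Then dim K = 3 and the simplices of K are:

  0-simplices (5): [0], [1], [2], [3], [4]
  1-simplices (10): [0,1], [0,2], [0,3], [0,4], [1,2], [1,3], [1,4], [2,3], [2,4], [3,4]
  2-simplices (10): [0,1,2], [0,1,3], [0,1,4], [0,2,3], [0,2,4], [0,3,4], [1,2,3], [1,2,4], [1,3,4], [2,3,4]
  3-simplices (5): [0,1,2,3], [0,1,2,4], [0,1,3,4], [0,2,3,4], [1,2,3,4]

Hence C_0 ≅ Z^5, C_1 ≅ Z^10, C_2 ≅ Z^10, C_3 ≅ Z^5.

Boundary ∂_1: C_1 → C_0 is given by ∂[p,q] = [q] − [p]. For instance
  ∂[1,2] = [2] − [1].
As a 5×10 matrix over Z this has rank 4, with invariant factors (1,1,1,1).

The boundary map ∂_2: C_2 → C_1 maps a triangle to the signed sum of its edges. For instance
  ∂[0,2,4] = [2,4] − [0,4] + [0,2],
  ∂[0,3,4] = [3,4] − [0,4] + [0,3].
The 10×10 boundary matrix has rank 6 and Smith normal form diag(1,1,1,1,1,1).

The boundary map ∂_3: C_3 → C_2 sends each 3-simplex σ to the alternating sum Σ_i (−1)^i (σ with its i-th vertex removed). For instance
  ∂[1,2,3,4] = [2,3,4] − [1,3,4] + [1,2,4] − [1,2,3],
  ∂[0,2,3,4] = [2,3,4] − [0,3,4] + [0,2,4] − [0,2,3].
The 10×5 boundary matrix has rank 4 and Smith normal form diag(1,1,1,1).

From H_k ≅ ker(∂_k) / im(∂_{k+1}) we obtain:

  H_0: rank C_0 − rank ∂_1 = 5 − 4 = 1, and the invariant factors of ∂_1 are all 1, so H_0 = Z.
  H_1: rank ker ∂_1 − rank ∂_2 = (10 − 4) − 6 = 0, and the invariant factors of ∂_2 are all 1, so H_1 = 0.
  H_2: rank ker ∂_2 − rank ∂_3 = (10 − 6) − 4 = 0, and the invariant factors of ∂_3 are all 1, so H_2 = 0.
  H_3: rank ker ∂_3 − rank ∂_4 = (5 − 4) − 0 = 1, and there is no ∂_4, so H_3 = Z.

As a check, the Euler characteristic is 5 − 10 + 10 − 5 = 0, which agrees with 1 − 0 + 0 − 1 = 0.
(K is a triangulation of the 3-sphere S^3.)

H_0 ≅ Z,  H_1 = 0,  H_2 = 0,  H_3 ≅ Z.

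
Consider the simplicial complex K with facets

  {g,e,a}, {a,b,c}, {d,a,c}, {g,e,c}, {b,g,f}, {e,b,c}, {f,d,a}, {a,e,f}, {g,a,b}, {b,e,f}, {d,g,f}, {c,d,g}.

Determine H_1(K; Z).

Order the vertices as a < b < c < d < e < f < g. Listing each simplex with vertices in this order, K has dimension 2 with simplices:

  0-simplices (7): a, b, c, d, e, f, g
  1-simplices (18): ab, ac, ad, ae, af, ag, bc, be, bf, bg, cd, ce, cg, df, dg, ef, eg, fg
  2-simplices (12): abc, abg, acd, adf, aef, aeg, bce, bef, bfg, cdg, ceg, dfg

giving chain groups C_0 ≅ Z^7, C_1 ≅ Z^18, C_2 ≅ Z^12.

∂_1: C_1 → C_0 is given by ∂[p,q] = [q] − [p].
As a 7×18 matrix over Z this has rank 6, with invariant factors (1,1,1,1,1,1).

The boundary map ∂_2: C_2 → C_1 acts by ∂[p,q,r] = [q,r] − [p,r] + [p,q]. For instance
  ∂bfg = fg − bg + bf,
  ∂adf = df − af + ad.
This gives a 18×12 integer matrix of rank 12; reducing to Smith normal form yields diagonal entries (1,1,1,1,1,1,1,1,1,1,1,2).

Now H_k = ker ∂_k / im ∂_{k+1}, so:

  H_1: rank ker ∂_1 − rank ∂_2 = (18 − 6) − 12 = 0, and ∂_2 has invariant factor 2 > 1, so H_1 = Z/2Z.

H_1 ≅ Z/2Z.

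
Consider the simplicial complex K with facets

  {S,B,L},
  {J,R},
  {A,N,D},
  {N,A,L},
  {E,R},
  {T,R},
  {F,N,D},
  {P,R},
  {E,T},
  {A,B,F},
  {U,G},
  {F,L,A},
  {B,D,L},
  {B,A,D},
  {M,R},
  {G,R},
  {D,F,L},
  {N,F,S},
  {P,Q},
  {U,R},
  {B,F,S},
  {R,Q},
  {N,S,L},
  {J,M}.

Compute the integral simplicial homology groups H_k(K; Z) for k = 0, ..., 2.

Order the vertices as A < B < D < E < F < G < J < L < M < N < P < Q < R < S < T < U. Listing each simplex with vertices in this order, K has dimension 2 with simplices:

  0-simplices (16): A, B, D, E, F, G, J, L, M, N, P, Q, R, S, T, U
  1-simplices (30): AB, AD, AF, AL, AN, BD, BF, BL, BS, DF, DL, DN, ER, ET, FL, FN, FS, GR, GU, JM, JR, LN, LS, MR, NS, PQ, PR, QR, RT, RU
  2-simplices (12): ABD, ABF, ADN, AFL, ALN, BDL, BFS, BLS, DFL, DFN, FNS, LNS

giving chain groups C_0 ≅ Z^16, C_1 ≅ Z^30, C_2 ≅ Z^12.

The boundary map ∂_1: C_1 → C_0 maps an edge to its endpoints' difference, ∂[p,q] = q − p. For instance
  ∂BL = L − B.
The 16×30 boundary matrix has rank 14 and Smith normal form diag(1,1,1,1,1,1,1,1,1,1,1,1,1,1).

The boundary map ∂_2: C_2 → C_1 sends each 2-simplex [p,q,r] to [q,r] − [p,r] + [p,q]. For instance
  ∂LNS = NS − LS + LN,
  ∂AFL = FL − AL + AF.
The resulting 30×12 matrix has rank 12, and its Smith normal form has invariant factors (1,1,1,1,1,1,1,1,1,1,1,2).

Reading off H_k = ker ∂_k / im ∂_{k+1}:

  H_0: rank C_0 − rank ∂_1 = 16 − 14 = 2, and the invariant factors of ∂_1 are all 1, so H_0 = Z^2.
  H_1: rank ker ∂_1 − rank ∂_2 = (30 − 14) − 12 = 4, and ∂_2 has invariant factor 2 > 1, so H_1 = Z^4 ⊕ Z/2.
  H_2: rank ker ∂_2 − rank ∂_3 = (12 − 12) − 0 = 0, and there is no ∂_3, so H_2 = 0.

H_0 = Z^2,  H_1 = Z^4 ⊕ Z/2,  H_2 = 0.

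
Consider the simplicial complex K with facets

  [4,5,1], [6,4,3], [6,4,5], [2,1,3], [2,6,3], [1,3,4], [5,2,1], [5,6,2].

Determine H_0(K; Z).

Take the total order 1 < 2 < 3 < 4 < 5 < 6 on the vertex set. Then K (dimension 2) consists of the simplices:

  0-simplices (6): [1], [2], [3], [4], [5], [6]
  1-simplices (12): [1,2], [1,3], [1,4], [1,5], [2,3], [2,5], [2,6], [3,4], [3,6], [4,5], [4,6], [5,6]
  2-simplices (8): [1,2,3], [1,2,5], [1,3,4], [1,4,5], [2,3,6], [2,5,6], [3,4,6], [4,5,6]

so the chain groups are C_0 ≅ Z^6, C_1 ≅ Z^12, C_2 ≅ Z^8.

Boundary ∂_1: C_1 → C_0 maps an edge to its endpoints' difference, ∂[p,q] = q − p.
The 6×12 boundary matrix has rank 5 and Smith normal form diag(1,1,1,1,1).

∂_2: C_2 → C_1 sends each 2-simplex [p,q,r] to [q,r] − [p,r] + [p,q]. For instance
  ∂[1,2,3] = [2,3] − [1,3] + [1,2],
  ∂[2,5,6] = [5,6] − [2,6] + [2,5].
As a 12×8 matrix over Z this has rank 7, with invariant factors (1,1,1,1,1,1,1).

Computing H_k = (kernel of ∂_k) / (image of ∂_{k+1}):

  H_0: rank C_0 − rank ∂_1 = 6 − 5 = 1, and the invariant factors of ∂_1 are all 1, so H_0 ≅ Z.

H_0 = Z.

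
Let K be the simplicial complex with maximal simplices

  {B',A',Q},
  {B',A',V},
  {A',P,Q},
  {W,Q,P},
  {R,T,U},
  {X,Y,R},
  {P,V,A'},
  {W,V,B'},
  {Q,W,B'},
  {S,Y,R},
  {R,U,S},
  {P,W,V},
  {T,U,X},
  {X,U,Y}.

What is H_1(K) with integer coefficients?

Order the vertices as P < Q < R < S < T < U < V < W < X < Y < A' < B'. Listing each simplex with vertices in this order, K has dimension 2 with simplices:

  0-simplices (12): [P], [Q], [R], [S], [T], [U], [V], [W], [X], [Y], [A'], [B']
  1-simplices (24): (24 of them)
  2-simplices (14): [P,Q,W], [P,Q,A'], [P,V,W], [P,V,A'], [Q,W,B'], [Q,A',B'], [R,S,U], [R,S,Y], [R,T,U], [R,X,Y], [T,U,X], [U,X,Y], [V,W,B'], [V,A',B']

so the chain groups are C_0 ≅ Z^12, C_1 ≅ Z^24, C_2 ≅ Z^14.

The boundary map ∂_1: C_1 → C_0 is given by ∂[p,q] = [q] − [p]. For instance
  ∂[P,W] = [W] − [P].
This gives a 12×24 integer matrix of rank 10; reducing to Smith normal form yields diagonal entries (1,1,1,1,1,1,1,1,1,1).

∂_2: C_2 → C_1 sends each 2-simplex [p,q,r] to [q,r] − [p,r] + [p,q]. For instance
  ∂[U,X,Y] = [X,Y] − [U,Y] + [U,X],
  ∂[P,V,A'] = [V,A'] − [P,A'] + [P,V].
The resulting 24×14 matrix has rank 13, and its Smith normal form has invariant factors (1,1,1,1,1,1,1,1,1,1,1,1,1).

Computing H_k = (kernel of ∂_k) / (image of ∂_{k+1}):

  H_1: rank ker ∂_1 − rank ∂_2 = (24 − 10) − 13 = 1, and the invariant factors of ∂_2 are all 1, so H_1 = Z.

H_1 ≅ Z.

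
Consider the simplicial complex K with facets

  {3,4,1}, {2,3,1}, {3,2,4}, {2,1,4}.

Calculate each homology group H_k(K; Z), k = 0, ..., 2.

K has 4 vertices, 6 edges, 4 triangles.
rank ∂_0 = 0, rank ∂_1 = 3 ⇒ b_0 = 4 − 0 − 3 = 1; all invariant factors of ∂_1 are 1 so no torsion. So H_0 ≅ Z.
rank ∂_1 = 3, rank ∂_2 = 3 ⇒ b_1 = 6 − 3 − 3 = 0; all invariant factors of ∂_2 are 1 so no torsion. So H_1 ≅ 0.
rank ∂_2 = 3, rank ∂_3 = 0 ⇒ b_2 = 4 − 3 − 0 = 1. So H_2 ≅ Z.

H_0 ≅ Z,  H_1 = 0,  H_2 ≅ Z.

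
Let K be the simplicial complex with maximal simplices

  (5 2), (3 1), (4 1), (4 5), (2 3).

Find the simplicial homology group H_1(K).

H_1 = Z.

Order the vertices as 1 < 2 < 3 < 4 < 5. Listing each simplex with vertices in this order, K has dimension 1 with simplices:

  0-simplices (5): [1], [2], [3], [4], [5]
  1-simplices (5): [1,3], [1,4], [2,3], [2,5], [4,5]

so the chain groups are C_0 ≅ Z^5, C_1 ≅ Z^5.

Boundary ∂_1: C_1 → C_0 is given by ∂[p,q] = [q] − [p]. For instance
  ∂[1,3] = [3] − [1].
This gives a 5×5 integer matrix of rank 4; reducing to Smith normal form yields diagonal entries (1,1,1,1).

Now H_k = ker ∂_k / im ∂_{k+1}, so:

  H_1: rank ker ∂_1 − rank ∂_2 = (5 − 4) − 0 = 1, and there is no ∂_2, so H_1 ≅ Z.

(K is a triangulation of the circle S^1.)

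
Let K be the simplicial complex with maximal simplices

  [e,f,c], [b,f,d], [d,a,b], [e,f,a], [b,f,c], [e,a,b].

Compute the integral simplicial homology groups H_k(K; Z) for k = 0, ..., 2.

Take the total order a < b < c < d < e < f on the vertex set. Then K (dimension 2) consists of the simplices:

  0-simplices (6): a, b, c, d, e, f
  1-simplices (12): ab, ad, ae, af, bc, bd, be, bf, ce, cf, df, ef
  2-simplices (6): abd, abe, aef, bcf, bdf, cef

giving chain groups C_0 ≅ Z^6, C_1 ≅ Z^12, C_2 ≅ Z^6.

Boundary ∂_1: C_1 → C_0 maps an edge to its endpoints' difference, ∂[p,q] = q − p. For instance
  ∂bd = d − b.
This gives a 6×12 integer matrix of rank 5; reducing to Smith normal form yields diagonal entries (1,1,1,1,1).

Boundary ∂_2: C_2 → C_1 acts by ∂[p,q,r] = [q,r] − [p,r] + [p,q]. For instance
  ∂bcf = cf − bf + bc,
  ∂cef = ef − cf + ce.
This gives a 12×6 integer matrix of rank 6; reducing to Smith normal form yields diagonal entries (1,1,1,1,1,1).

From H_k ≅ ker(∂_k) / im(∂_{k+1}) we obtain:

  H_0: rank C_0 − rank ∂_1 = 6 − 5 = 1, and the invariant factors of ∂_1 are all 1, so H_0 ≅ Z.
  H_1: rank ker ∂_1 − rank ∂_2 = (12 − 5) − 6 = 1, and the invariant factors of ∂_2 are all 1, so H_1 ≅ Z.
  H_2: rank ker ∂_2 − rank ∂_3 = (6 − 6) − 0 = 0, and there is no ∂_3, so H_2 ≅ 0.

H_0 = Z,  H_1 = Z,  H_2 = 0.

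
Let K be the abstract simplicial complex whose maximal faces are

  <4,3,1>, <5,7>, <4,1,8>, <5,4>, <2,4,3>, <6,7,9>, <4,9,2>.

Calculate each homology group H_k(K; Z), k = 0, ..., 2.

H_0 ≅ Z,  H_1 ≅ Z,  H_2 = 0.

Take the total order 1 < 2 < 3 < 4 < 5 < 6 < 7 < 8 < 9 on the vertex set. Then K (dimension 2) consists of the simplices:

  0-simplices (9): [1], [2], [3], [4], [5], [6], [7], [8], [9]
  1-simplices (14): [1,3], [1,4], [1,8], [2,3], [2,4], [2,9], [3,4], [4,5], [4,8], [4,9], [5,7], [6,7], [6,9], [7,9]
  2-simplices (5): [1,3,4], [1,4,8], [2,3,4], [2,4,9], [6,7,9]

so the chain groups are C_0 ≅ Z^9, C_1 ≅ Z^14, C_2 ≅ Z^5.

The boundary map ∂_1: C_1 → C_0 sends each edge [p,q] (with p < q) to q − p. For instance
  ∂[4,8] = [8] − [4].
The 9×14 boundary matrix has rank 8 and Smith normal form diag(1,1,1,1,1,1,1,1).

∂_2: C_2 → C_1 maps a triangle to the signed sum of its edges. For instance
  ∂[1,3,4] = [3,4] − [1,4] + [1,3],
  ∂[2,3,4] = [3,4] − [2,4] + [2,3].
The 14×5 boundary matrix has rank 5 and Smith normal form diag(1,1,1,1,1).

From H_k ≅ ker(∂_k) / im(∂_{k+1}) we obtain:

  H_0: rank C_0 − rank ∂_1 = 9 − 8 = 1, and the invariant factors of ∂_1 are all 1, so H_0 = Z.
  H_1: rank ker ∂_1 − rank ∂_2 = (14 − 8) − 5 = 1, and the invariant factors of ∂_2 are all 1, so H_1 = Z.
  H_2: rank ker ∂_2 − rank ∂_3 = (5 − 5) − 0 = 0, and there is no ∂_3, so H_2 = 0.

As a check, the Euler characteristic is 9 − 14 + 5 = 0, which agrees with 1 − 1 + 0 = 0.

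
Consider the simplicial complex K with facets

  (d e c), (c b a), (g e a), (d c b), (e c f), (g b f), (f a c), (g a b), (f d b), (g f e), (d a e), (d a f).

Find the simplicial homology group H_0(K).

H_0 ≅ Z.

Order the vertices as a < b < c < d < e < f < g. Listing each simplex with vertices in this order, K has dimension 2 with simplices:

  0-simplices (7): a, b, c, d, e, f, g
  1-simplices (18): ab, ac, ad, ae, af, ag, bc, bd, bf, bg, cd, ce, cf, de, df, ef, eg, fg
  2-simplices (12): abc, abg, acf, ade, adf, aeg, bcd, bdf, bfg, cde, cef, efg

so the chain groups are C_0 ≅ Z^7, C_1 ≅ Z^18, C_2 ≅ Z^12.

The boundary map ∂_1: C_1 → C_0 sends each edge [p,q] (with p < q) to q − p. For instance
  ∂bc = c − b.
The resulting 7×18 matrix has rank 6, and its Smith normal form has invariant factors (1,1,1,1,1,1).

∂_2: C_2 → C_1 sends each 2-simplex [p,q,r] to [q,r] − [p,r] + [p,q]. For instance
  ∂bcd = cd − bd + bc,
  ∂bdf = df − bf + bd.
As a 18×12 matrix over Z this has rank 12, with invariant factors (1,1,1,1,1,1,1,1,1,1,1,2).

Now H_k = ker ∂_k / im ∂_{k+1}, so:

  H_0: rank C_0 − rank ∂_1 = 7 − 6 = 1, and the invariant factors of ∂_1 are all 1, so H_0 ≅ Z.

(K is a triangulation of the real projective plane RP^2.)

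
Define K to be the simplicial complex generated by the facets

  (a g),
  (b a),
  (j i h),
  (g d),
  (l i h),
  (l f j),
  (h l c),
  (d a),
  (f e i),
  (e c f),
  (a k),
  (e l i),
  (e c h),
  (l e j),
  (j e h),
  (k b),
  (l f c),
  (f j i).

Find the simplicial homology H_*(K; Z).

Fix the vertex order a < b < c < d < e < f < g < h < i < j < k < l and write every simplex with vertices in increasing order. Then dim K = 2 and the simplices of K are:

  0-simplices (12): a, b, c, d, e, f, g, h, i, j, k, l
  1-simplices (24): ab, ad, ag, ak, bk, ce, cf, ch, cl, dg, ef, eh, ei, ej, el, fi, fj, fl, hi, hj, hl, ij, il, jl
  2-simplices (12): cef, ceh, cfl, chl, efi, ehj, eil, ejl, fij, fjl, hij, hil

Hence C_0 ≅ Z^12, C_1 ≅ Z^24, C_2 ≅ Z^12.

Boundary ∂_1: C_1 → C_0 sends each edge [p,q] (with p < q) to q − p.
As a 12×24 matrix over Z this has rank 10, with invariant factors (1,1,1,1,1,1,1,1,1,1).

The boundary map ∂_2: C_2 → C_1 acts by ∂[p,q,r] = [q,r] − [p,r] + [p,q]. For instance
  ∂cef = ef − cf + ce,
  ∂ejl = jl − el + ej.
The 24×12 boundary matrix has rank 12 and Smith normal form diag(1,1,1,1,1,1,1,1,1,1,1,2).

Reading off H_k = ker ∂_k / im ∂_{k+1}:

  H_0: rank C_0 − rank ∂_1 = 12 − 10 = 2, and the invariant factors of ∂_1 are all 1, so H_0 = Z^2.
  H_1: rank ker ∂_1 − rank ∂_2 = (24 − 10) − 12 = 2, and ∂_2 has invariant factor 2 > 1, so H_1 = Z^2 ⊕ Z/2.
  H_2: rank ker ∂_2 − rank ∂_3 = (12 − 12) − 0 = 0, and there is no ∂_3, so H_2 = 0.

(K is a triangulation of the disjoint union of the real projective plane RP^2 and a wedge of 2 circles.)

H_0 ≅ Z^2,  H_1 ≅ Z^2 ⊕ Z/2,  H_2 = 0.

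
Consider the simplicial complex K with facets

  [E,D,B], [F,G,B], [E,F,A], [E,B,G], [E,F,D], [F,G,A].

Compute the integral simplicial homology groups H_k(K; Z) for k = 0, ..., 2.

H_0 = Z,  H_1 = Z,  H_2 = 0.

Take the total order A < B < D < E < F < G on the vertex set. Then K (dimension 2) consists of the simplices:

  0-simplices (6): A, B, D, E, F, G
  1-simplices (12): AE, AF, AG, BD, BE, BF, BG, DE, DF, EF, EG, FG
  2-simplices (6): AEF, AFG, BDE, BEG, BFG, DEF

so the chain groups are C_0 ≅ Z^6, C_1 ≅ Z^12, C_2 ≅ Z^6.

∂_1: C_1 → C_0 is given by ∂[p,q] = [q] − [p].
The 6×12 boundary matrix has rank 5 and Smith normal form diag(1,1,1,1,1).

Boundary ∂_2: C_2 → C_1 acts by ∂[p,q,r] = [q,r] − [p,r] + [p,q]. For instance
  ∂DEF = EF − DF + DE,
  ∂BFG = FG − BG + BF.
As a 12×6 matrix over Z this has rank 6, with invariant factors (1,1,1,1,1,1).

Now H_k = ker ∂_k / im ∂_{k+1}, so:

  H_0: rank C_0 − rank ∂_1 = 6 − 5 = 1, and the invariant factors of ∂_1 are all 1, so H_0 = Z.
  H_1: rank ker ∂_1 − rank ∂_2 = (12 − 5) − 6 = 1, and the invariant factors of ∂_2 are all 1, so H_1 = Z.
  H_2: rank ker ∂_2 − rank ∂_3 = (6 − 6) − 0 = 0, and there is no ∂_3, so H_2 = 0.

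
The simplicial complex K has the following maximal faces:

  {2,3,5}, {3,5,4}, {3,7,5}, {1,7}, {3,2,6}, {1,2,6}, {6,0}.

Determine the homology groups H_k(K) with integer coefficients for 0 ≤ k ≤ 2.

Fix the vertex order 0 < 1 < 2 < 3 < 4 < 5 < 6 < 7 and write every simplex with vertices in increasing order. Then dim K = 2 and the simplices of K are:

  0-simplices (8): [0], [1], [2], [3], [4], [5], [6], [7]
  1-simplices (13): [0,6], [1,2], [1,6], [1,7], [2,3], [2,5], [2,6], [3,4], [3,5], [3,6], [3,7], [4,5], [5,7]
  2-simplices (5): [1,2,6], [2,3,5], [2,3,6], [3,4,5], [3,5,7]

Hence C_0 ≅ Z^8, C_1 ≅ Z^13, C_2 ≅ Z^5.

∂_1: C_1 → C_0 sends each edge [p,q] (with p < q) to q − p.
As a 8×13 matrix over Z this has rank 7, with invariant factors (1,1,1,1,1,1,1).

Boundary ∂_2: C_2 → C_1 acts by ∂[p,q,r] = [q,r] − [p,r] + [p,q]. For instance
  ∂[2,3,6] = [3,6] − [2,6] + [2,3],
  ∂[3,5,7] = [5,7] − [3,7] + [3,5].
As a 13×5 matrix over Z this has rank 5, with invariant factors (1,1,1,1,1).

Computing H_k = (kernel of ∂_k) / (image of ∂_{k+1}):

  H_0: rank C_0 − rank ∂_1 = 8 − 7 = 1, and the invariant factors of ∂_1 are all 1, so H_0 ≅ Z.
  H_1: rank ker ∂_1 − rank ∂_2 = (13 − 7) − 5 = 1, and the invariant factors of ∂_2 are all 1, so H_1 ≅ Z.
  H_2: rank ker ∂_2 − rank ∂_3 = (5 − 5) − 0 = 0, and there is no ∂_3, so H_2 ≅ 0.

As a check, the Euler characteristic is 8 − 13 + 5 = 0, which agrees with 1 − 1 + 0 = 0.

H_0 ≅ Z,  H_1 ≅ Z,  H_2 = 0.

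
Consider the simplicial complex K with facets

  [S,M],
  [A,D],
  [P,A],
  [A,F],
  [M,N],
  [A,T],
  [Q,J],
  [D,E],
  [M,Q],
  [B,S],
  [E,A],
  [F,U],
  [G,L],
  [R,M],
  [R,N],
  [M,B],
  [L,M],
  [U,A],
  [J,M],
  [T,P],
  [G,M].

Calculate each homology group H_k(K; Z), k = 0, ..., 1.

We work with the vertex ordering A < B < D < E < F < G < J < L < M < N < P < Q < R < S < T < U. The simplices of K, each written with vertices in increasing order, are:

  0-simplices (16): A, B, D, E, F, G, J, L, M, N, P, Q, R, S, T, U
  1-simplices (21): AD, AE, AF, AP, AT, AU, BM, BS, DE, FU, GL, GM, JM, JQ, LM, MN, MQ, MR, MS, NR, PT

so the chain groups are C_0 ≅ Z^16, C_1 ≅ Z^21.

∂_1: C_1 → C_0 sends each edge [p,q] (with p < q) to q − p. For instance
  ∂AD = D − A.
The 16×21 boundary matrix has rank 14 and Smith normal form diag(1,1,1,1,1,1,1,1,1,1,1,1,1,1).

Computing H_k = (kernel of ∂_k) / (image of ∂_{k+1}):

  H_0: rank C_0 − rank ∂_1 = 16 − 14 = 2, and the invariant factors of ∂_1 are all 1, so H_0 = Z^2.
  H_1: rank ker ∂_1 − rank ∂_2 = (21 − 14) − 0 = 7, and there is no ∂_2, so H_1 = Z^7.

H_0 = Z^2,  H_1 = Z^7.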